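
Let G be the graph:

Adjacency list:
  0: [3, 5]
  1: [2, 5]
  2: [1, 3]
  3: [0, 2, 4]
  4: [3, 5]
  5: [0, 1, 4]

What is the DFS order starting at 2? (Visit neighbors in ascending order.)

DFS from vertex 2 (neighbors processed in ascending order):
Visit order: 2, 1, 5, 0, 3, 4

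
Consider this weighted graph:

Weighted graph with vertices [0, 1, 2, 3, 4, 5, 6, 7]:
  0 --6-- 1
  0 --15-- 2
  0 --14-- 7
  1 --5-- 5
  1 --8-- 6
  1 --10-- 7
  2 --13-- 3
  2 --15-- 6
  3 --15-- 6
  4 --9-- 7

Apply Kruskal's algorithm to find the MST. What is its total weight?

Applying Kruskal's algorithm (sort edges by weight, add if no cycle):
  Add (1,5) w=5
  Add (0,1) w=6
  Add (1,6) w=8
  Add (4,7) w=9
  Add (1,7) w=10
  Add (2,3) w=13
  Skip (0,7) w=14 (creates cycle)
  Add (0,2) w=15
  Skip (2,6) w=15 (creates cycle)
  Skip (3,6) w=15 (creates cycle)
MST weight = 66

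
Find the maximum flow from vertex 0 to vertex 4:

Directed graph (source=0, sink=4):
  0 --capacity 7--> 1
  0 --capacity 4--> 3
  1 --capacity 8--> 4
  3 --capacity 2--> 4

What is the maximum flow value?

Computing max flow:
  Flow on (0->1): 7/7
  Flow on (0->3): 2/4
  Flow on (1->4): 7/8
  Flow on (3->4): 2/2
Maximum flow = 9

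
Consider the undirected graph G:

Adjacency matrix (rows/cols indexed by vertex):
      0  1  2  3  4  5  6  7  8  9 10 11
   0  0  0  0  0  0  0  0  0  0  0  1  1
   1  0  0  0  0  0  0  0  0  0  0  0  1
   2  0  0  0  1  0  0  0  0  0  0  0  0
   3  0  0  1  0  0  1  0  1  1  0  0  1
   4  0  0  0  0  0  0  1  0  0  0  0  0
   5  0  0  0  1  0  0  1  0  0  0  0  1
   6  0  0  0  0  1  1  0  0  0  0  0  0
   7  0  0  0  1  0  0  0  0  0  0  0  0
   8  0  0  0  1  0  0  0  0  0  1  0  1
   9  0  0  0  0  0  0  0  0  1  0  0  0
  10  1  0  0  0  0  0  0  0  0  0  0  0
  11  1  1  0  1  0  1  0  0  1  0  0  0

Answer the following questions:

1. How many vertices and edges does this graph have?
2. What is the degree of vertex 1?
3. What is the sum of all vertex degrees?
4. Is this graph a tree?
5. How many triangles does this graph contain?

Count: 12 vertices, 13 edges.
Vertex 1 has neighbors [11], degree = 1.
Handshaking lemma: 2 * 13 = 26.
A tree on 12 vertices has 11 edges. This graph has 13 edges (2 extra). Not a tree.
Number of triangles = 2.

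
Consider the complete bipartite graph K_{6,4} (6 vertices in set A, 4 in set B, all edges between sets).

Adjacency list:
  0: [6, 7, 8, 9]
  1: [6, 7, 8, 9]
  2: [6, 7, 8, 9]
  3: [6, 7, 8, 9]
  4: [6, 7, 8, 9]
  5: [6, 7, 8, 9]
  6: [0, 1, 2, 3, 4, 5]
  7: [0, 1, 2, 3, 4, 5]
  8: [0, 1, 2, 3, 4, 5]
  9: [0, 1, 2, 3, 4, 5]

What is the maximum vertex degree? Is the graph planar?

Set-A vertices have degree 4; set-B vertices have degree 6. Maximum degree = max(6,4) = 6.
K_{6,4} contains K_{3,3} as a subgraph (since both sides have >= 3 vertices); by Kuratowski's theorem it is not planar.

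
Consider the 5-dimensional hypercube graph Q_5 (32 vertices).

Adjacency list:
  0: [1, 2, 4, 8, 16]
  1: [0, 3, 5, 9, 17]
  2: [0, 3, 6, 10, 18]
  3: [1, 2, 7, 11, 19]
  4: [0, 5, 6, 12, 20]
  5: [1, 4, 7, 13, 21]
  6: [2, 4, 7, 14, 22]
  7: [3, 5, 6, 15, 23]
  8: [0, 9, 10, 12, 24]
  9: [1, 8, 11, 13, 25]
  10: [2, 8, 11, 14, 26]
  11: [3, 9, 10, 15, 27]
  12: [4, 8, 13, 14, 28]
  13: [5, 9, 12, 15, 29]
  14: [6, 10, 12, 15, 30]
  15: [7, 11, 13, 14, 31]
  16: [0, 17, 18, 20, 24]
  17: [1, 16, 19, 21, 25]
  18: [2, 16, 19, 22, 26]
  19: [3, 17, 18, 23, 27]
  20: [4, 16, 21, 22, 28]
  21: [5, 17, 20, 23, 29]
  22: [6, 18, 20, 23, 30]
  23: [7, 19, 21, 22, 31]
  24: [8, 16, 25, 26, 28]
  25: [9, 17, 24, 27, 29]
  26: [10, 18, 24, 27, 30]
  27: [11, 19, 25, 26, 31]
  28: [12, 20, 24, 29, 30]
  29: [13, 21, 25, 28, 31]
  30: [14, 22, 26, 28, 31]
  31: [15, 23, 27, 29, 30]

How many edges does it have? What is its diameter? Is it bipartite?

The 5-dimensional hypercube Q_5 has 32 vertices and each vertex has degree 5.
Total edges = 32 * 5 / 2 = 80.
Diameter = 5 (max Hamming distance between binary labels).
Hypercubes are bipartite (partition by parity of binary representation).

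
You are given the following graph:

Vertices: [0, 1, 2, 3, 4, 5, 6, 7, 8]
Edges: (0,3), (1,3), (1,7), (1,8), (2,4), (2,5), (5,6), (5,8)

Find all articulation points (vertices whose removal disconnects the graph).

An articulation point is a vertex whose removal disconnects the graph.
Articulation points: [1, 2, 3, 5, 8]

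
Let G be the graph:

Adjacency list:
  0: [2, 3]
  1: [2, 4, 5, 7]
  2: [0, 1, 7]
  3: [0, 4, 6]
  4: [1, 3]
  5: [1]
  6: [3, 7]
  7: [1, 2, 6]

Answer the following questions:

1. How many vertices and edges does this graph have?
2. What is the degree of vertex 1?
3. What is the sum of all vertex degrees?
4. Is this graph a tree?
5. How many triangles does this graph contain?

Count: 8 vertices, 10 edges.
Vertex 1 has neighbors [2, 4, 5, 7], degree = 4.
Handshaking lemma: 2 * 10 = 20.
A tree on 8 vertices has 7 edges. This graph has 10 edges (3 extra). Not a tree.
Number of triangles = 1.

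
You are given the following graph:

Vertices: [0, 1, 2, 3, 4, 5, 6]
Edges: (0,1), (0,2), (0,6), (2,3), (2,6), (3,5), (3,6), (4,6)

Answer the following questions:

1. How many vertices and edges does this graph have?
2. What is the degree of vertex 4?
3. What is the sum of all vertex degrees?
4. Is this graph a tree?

Count: 7 vertices, 8 edges.
Vertex 4 has neighbors [6], degree = 1.
Handshaking lemma: 2 * 8 = 16.
A tree on 7 vertices has 6 edges. This graph has 8 edges (2 extra). Not a tree.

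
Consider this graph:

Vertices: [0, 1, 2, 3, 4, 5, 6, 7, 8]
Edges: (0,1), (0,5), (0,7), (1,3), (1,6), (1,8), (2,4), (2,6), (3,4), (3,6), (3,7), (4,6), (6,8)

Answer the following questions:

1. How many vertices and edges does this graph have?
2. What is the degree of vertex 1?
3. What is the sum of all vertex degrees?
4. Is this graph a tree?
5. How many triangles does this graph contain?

Count: 9 vertices, 13 edges.
Vertex 1 has neighbors [0, 3, 6, 8], degree = 4.
Handshaking lemma: 2 * 13 = 26.
A tree on 9 vertices has 8 edges. This graph has 13 edges (5 extra). Not a tree.
Number of triangles = 4.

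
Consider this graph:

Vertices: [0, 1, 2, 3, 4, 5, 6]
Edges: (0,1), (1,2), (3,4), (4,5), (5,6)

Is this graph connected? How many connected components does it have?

Checking connectivity: the graph has 2 connected component(s).
Components: [[0, 1, 2], [3, 4, 5, 6]]. The graph is NOT connected.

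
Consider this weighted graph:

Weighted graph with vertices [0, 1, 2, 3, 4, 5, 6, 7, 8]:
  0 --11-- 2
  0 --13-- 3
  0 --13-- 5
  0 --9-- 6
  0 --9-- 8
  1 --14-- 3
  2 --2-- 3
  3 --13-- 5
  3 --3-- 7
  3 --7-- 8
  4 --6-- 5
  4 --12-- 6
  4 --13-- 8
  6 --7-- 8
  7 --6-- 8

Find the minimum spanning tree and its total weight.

Applying Kruskal's algorithm (sort edges by weight, add if no cycle):
  Add (2,3) w=2
  Add (3,7) w=3
  Add (4,5) w=6
  Add (7,8) w=6
  Skip (3,8) w=7 (creates cycle)
  Add (6,8) w=7
  Add (0,6) w=9
  Skip (0,8) w=9 (creates cycle)
  Skip (0,2) w=11 (creates cycle)
  Add (4,6) w=12
  Skip (0,3) w=13 (creates cycle)
  Skip (0,5) w=13 (creates cycle)
  Skip (3,5) w=13 (creates cycle)
  Skip (4,8) w=13 (creates cycle)
  Add (1,3) w=14
MST weight = 59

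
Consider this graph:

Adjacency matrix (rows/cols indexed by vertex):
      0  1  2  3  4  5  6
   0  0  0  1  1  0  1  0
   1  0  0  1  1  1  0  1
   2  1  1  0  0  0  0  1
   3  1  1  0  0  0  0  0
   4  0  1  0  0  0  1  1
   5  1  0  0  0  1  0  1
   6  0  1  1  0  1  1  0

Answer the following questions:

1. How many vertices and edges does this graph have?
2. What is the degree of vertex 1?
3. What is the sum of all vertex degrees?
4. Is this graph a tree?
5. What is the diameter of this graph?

Count: 7 vertices, 11 edges.
Vertex 1 has neighbors [2, 3, 4, 6], degree = 4.
Handshaking lemma: 2 * 11 = 22.
A tree on 7 vertices has 6 edges. This graph has 11 edges (5 extra). Not a tree.
Diameter (longest shortest path) = 2.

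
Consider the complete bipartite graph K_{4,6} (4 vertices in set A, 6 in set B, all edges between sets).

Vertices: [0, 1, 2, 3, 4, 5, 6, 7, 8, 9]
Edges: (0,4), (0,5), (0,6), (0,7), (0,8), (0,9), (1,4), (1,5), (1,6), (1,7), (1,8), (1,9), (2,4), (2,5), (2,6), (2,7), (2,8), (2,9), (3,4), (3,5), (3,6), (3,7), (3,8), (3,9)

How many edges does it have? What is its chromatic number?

K_{4,6} has 4 * 6 = 24 edges.
Bipartite graphs have chromatic number 2 (color each partition differently).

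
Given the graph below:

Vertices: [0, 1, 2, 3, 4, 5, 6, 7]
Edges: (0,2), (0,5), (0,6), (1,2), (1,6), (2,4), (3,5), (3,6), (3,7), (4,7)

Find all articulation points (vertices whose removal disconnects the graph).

No articulation points. The graph is biconnected.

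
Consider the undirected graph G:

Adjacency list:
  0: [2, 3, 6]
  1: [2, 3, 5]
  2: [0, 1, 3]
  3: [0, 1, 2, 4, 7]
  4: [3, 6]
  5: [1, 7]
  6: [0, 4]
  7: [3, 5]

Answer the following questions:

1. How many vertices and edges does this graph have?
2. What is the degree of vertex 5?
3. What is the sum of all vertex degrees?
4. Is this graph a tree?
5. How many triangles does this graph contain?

Count: 8 vertices, 11 edges.
Vertex 5 has neighbors [1, 7], degree = 2.
Handshaking lemma: 2 * 11 = 22.
A tree on 8 vertices has 7 edges. This graph has 11 edges (4 extra). Not a tree.
Number of triangles = 2.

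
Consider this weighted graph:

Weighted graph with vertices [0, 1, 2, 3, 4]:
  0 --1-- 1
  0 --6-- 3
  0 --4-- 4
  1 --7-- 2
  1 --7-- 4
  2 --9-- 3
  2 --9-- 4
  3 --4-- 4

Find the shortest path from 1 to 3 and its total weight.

Using Dijkstra's algorithm from vertex 1:
Shortest path: 1 -> 0 -> 3
Total weight: 1 + 6 = 7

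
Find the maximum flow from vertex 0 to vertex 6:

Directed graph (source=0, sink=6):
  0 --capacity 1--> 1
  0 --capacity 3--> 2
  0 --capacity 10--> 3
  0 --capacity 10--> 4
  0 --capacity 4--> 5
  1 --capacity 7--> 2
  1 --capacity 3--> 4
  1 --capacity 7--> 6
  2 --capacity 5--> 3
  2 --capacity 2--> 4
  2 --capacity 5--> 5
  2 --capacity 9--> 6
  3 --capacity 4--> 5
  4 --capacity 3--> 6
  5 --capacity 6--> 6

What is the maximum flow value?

Computing max flow:
  Flow on (0->1): 1/1
  Flow on (0->2): 3/3
  Flow on (0->3): 4/10
  Flow on (0->4): 3/10
  Flow on (0->5): 2/4
  Flow on (1->6): 1/7
  Flow on (2->6): 3/9
  Flow on (3->5): 4/4
  Flow on (4->6): 3/3
  Flow on (5->6): 6/6
Maximum flow = 13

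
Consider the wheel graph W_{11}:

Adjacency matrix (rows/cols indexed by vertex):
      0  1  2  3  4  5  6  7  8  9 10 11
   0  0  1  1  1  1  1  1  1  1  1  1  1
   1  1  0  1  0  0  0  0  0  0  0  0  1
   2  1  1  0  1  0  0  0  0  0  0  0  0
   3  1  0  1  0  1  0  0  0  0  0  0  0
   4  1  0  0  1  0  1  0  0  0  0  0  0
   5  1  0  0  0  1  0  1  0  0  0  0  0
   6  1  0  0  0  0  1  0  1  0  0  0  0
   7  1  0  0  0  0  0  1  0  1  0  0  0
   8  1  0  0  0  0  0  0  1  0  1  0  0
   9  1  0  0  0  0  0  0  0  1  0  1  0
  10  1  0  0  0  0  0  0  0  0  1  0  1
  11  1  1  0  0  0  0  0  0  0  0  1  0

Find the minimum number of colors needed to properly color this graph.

W_{11} = C_{11} plus a hub adjacent to every cycle vertex.
The outer cycle needs 3 colors (odd cycle); the hub is adjacent to all of them so needs a fresh color.
Chromatic number = 3 + 1 = 4.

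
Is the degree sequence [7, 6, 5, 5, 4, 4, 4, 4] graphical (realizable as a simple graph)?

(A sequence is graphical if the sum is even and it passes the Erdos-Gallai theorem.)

Sum of degrees = 39. Sum is odd, so the sequence is NOT graphical.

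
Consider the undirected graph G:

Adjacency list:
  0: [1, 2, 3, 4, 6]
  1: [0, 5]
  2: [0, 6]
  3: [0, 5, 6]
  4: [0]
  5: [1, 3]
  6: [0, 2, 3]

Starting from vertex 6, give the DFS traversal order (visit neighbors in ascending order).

DFS from vertex 6 (neighbors processed in ascending order):
Visit order: 6, 0, 1, 5, 3, 2, 4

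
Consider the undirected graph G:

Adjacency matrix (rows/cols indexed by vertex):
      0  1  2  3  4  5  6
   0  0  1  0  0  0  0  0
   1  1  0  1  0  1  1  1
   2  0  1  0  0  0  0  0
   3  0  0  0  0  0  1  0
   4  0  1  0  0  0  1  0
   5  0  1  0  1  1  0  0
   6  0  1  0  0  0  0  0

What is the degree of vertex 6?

Vertex 6 has neighbors [1], so deg(6) = 1.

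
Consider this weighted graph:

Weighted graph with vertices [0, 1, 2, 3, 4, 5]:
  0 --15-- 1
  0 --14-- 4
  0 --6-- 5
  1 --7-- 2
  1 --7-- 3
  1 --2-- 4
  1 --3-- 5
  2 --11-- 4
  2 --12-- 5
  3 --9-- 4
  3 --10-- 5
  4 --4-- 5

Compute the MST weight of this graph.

Applying Kruskal's algorithm (sort edges by weight, add if no cycle):
  Add (1,4) w=2
  Add (1,5) w=3
  Skip (4,5) w=4 (creates cycle)
  Add (0,5) w=6
  Add (1,2) w=7
  Add (1,3) w=7
  Skip (3,4) w=9 (creates cycle)
  Skip (3,5) w=10 (creates cycle)
  Skip (2,4) w=11 (creates cycle)
  Skip (2,5) w=12 (creates cycle)
  Skip (0,4) w=14 (creates cycle)
  Skip (0,1) w=15 (creates cycle)
MST weight = 25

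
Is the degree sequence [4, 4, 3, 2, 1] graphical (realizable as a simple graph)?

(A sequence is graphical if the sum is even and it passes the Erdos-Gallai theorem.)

Sum of degrees = 14. Sum is even but fails Erdos-Gallai. The sequence is NOT graphical.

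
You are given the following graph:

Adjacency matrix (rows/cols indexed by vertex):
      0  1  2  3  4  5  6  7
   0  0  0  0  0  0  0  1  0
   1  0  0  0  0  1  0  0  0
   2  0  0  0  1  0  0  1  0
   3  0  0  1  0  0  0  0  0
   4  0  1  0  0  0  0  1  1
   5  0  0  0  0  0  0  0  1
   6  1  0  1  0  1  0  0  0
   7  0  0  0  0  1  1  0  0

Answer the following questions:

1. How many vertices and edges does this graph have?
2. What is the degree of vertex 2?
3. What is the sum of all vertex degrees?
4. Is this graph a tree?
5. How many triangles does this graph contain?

Count: 8 vertices, 7 edges.
Vertex 2 has neighbors [3, 6], degree = 2.
Handshaking lemma: 2 * 7 = 14.
A graph is a tree iff it is connected and has exactly n-1 edges. This graph is connected (all 8 vertices in one component) and has 8-1 = 7 edges. It is a tree.
Number of triangles = 0.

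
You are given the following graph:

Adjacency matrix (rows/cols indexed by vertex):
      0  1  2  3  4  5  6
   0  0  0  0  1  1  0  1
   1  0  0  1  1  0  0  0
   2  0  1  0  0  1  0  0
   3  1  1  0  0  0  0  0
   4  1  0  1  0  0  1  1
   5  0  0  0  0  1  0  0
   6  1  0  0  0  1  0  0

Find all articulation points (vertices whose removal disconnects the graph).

An articulation point is a vertex whose removal disconnects the graph.
Articulation points: [4]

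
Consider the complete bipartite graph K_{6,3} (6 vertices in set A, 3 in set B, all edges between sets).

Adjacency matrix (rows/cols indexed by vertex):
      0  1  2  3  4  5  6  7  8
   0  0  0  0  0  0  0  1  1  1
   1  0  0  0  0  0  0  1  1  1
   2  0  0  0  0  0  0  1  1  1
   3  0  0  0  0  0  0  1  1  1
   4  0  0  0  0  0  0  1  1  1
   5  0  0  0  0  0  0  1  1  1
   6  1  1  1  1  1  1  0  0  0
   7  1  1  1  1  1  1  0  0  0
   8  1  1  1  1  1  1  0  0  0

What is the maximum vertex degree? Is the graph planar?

Set-A vertices have degree 3; set-B vertices have degree 6. Maximum degree = max(6,3) = 6.
K_{6,3} contains K_{3,3} as a subgraph (since both sides have >= 3 vertices); by Kuratowski's theorem it is not planar.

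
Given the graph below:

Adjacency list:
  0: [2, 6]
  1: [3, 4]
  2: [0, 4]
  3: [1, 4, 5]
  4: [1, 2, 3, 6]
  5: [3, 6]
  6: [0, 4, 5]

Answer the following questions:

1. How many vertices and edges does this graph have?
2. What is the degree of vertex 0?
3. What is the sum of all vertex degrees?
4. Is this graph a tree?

Count: 7 vertices, 9 edges.
Vertex 0 has neighbors [2, 6], degree = 2.
Handshaking lemma: 2 * 9 = 18.
A tree on 7 vertices has 6 edges. This graph has 9 edges (3 extra). Not a tree.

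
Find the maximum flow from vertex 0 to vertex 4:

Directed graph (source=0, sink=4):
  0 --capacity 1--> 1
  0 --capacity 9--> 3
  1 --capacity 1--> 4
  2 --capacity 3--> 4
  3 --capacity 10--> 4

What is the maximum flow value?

Computing max flow:
  Flow on (0->1): 1/1
  Flow on (0->3): 9/9
  Flow on (1->4): 1/1
  Flow on (3->4): 9/10
Maximum flow = 10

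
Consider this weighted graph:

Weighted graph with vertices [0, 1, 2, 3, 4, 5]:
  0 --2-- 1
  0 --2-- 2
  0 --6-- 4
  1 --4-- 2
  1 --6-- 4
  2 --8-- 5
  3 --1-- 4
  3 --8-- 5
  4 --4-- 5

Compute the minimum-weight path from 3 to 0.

Using Dijkstra's algorithm from vertex 3:
Shortest path: 3 -> 4 -> 0
Total weight: 1 + 6 = 7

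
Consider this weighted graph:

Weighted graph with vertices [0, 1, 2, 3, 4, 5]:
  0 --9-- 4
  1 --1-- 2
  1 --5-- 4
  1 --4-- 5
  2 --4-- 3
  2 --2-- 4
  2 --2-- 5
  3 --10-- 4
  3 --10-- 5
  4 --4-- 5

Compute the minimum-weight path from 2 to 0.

Using Dijkstra's algorithm from vertex 2:
Shortest path: 2 -> 4 -> 0
Total weight: 2 + 9 = 11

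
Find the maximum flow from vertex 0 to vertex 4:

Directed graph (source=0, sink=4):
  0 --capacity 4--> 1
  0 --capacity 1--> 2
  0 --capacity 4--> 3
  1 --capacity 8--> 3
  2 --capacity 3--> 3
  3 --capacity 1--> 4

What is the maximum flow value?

Computing max flow:
  Flow on (0->3): 1/4
  Flow on (3->4): 1/1
Maximum flow = 1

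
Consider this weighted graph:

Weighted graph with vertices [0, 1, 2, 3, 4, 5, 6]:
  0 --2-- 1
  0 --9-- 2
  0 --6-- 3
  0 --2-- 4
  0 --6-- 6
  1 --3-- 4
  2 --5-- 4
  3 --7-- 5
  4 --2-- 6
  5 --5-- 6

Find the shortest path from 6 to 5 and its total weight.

Using Dijkstra's algorithm from vertex 6:
Shortest path: 6 -> 5
Total weight: 5 = 5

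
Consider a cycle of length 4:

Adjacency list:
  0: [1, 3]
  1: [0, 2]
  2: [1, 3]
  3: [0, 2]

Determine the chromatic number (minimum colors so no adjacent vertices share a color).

This is an even cycle (C_4). Even cycles are bipartite.
Chromatic number = 2.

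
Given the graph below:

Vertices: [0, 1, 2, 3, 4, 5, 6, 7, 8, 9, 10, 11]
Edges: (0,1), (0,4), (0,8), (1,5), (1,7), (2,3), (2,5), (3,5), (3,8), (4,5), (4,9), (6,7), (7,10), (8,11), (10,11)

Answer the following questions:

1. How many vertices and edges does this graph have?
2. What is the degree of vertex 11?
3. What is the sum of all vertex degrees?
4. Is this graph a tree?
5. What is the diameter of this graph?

Count: 12 vertices, 15 edges.
Vertex 11 has neighbors [8, 10], degree = 2.
Handshaking lemma: 2 * 15 = 30.
A tree on 12 vertices has 11 edges. This graph has 15 edges (4 extra). Not a tree.
Diameter (longest shortest path) = 5.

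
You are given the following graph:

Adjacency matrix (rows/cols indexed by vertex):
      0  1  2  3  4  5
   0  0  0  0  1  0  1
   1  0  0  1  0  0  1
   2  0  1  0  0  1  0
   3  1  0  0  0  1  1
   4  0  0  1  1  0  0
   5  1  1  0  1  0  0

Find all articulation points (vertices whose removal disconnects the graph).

No articulation points. The graph is biconnected.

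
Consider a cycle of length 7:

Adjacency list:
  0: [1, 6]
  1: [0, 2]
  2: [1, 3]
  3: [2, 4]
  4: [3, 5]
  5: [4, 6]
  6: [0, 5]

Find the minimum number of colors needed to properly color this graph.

This is an odd cycle (C_7). Odd cycles are not bipartite (any 2-coloring forces two adjacent vertices to match), and 3 colors suffice.
Chromatic number = 3.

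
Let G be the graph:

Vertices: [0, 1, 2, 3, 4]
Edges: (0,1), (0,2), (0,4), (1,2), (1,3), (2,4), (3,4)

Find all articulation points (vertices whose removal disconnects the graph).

No articulation points. The graph is biconnected.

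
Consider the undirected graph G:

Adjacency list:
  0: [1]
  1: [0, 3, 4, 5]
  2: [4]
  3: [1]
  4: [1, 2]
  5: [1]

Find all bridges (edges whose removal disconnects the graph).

A bridge is an edge whose removal increases the number of connected components.
Bridges found: (0,1), (1,3), (1,4), (1,5), (2,4)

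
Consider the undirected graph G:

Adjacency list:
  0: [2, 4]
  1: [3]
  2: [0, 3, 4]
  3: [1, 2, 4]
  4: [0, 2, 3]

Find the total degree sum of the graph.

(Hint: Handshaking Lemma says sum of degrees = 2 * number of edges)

Count edges: 6 edges.
By Handshaking Lemma: sum of degrees = 2 * 6 = 12.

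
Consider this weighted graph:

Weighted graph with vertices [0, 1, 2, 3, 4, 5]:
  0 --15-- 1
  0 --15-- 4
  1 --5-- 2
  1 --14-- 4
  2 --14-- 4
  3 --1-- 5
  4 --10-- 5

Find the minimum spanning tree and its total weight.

Applying Kruskal's algorithm (sort edges by weight, add if no cycle):
  Add (3,5) w=1
  Add (1,2) w=5
  Add (4,5) w=10
  Add (1,4) w=14
  Skip (2,4) w=14 (creates cycle)
  Add (0,4) w=15
  Skip (0,1) w=15 (creates cycle)
MST weight = 45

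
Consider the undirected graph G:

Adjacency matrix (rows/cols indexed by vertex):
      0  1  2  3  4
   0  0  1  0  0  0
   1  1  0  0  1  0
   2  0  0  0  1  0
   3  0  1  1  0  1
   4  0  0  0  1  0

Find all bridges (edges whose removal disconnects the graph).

A bridge is an edge whose removal increases the number of connected components.
Bridges found: (0,1), (1,3), (2,3), (3,4)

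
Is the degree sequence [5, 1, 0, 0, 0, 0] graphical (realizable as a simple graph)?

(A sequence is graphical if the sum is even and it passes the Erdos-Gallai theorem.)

Sum of degrees = 6. Sum is even but fails Erdos-Gallai. The sequence is NOT graphical.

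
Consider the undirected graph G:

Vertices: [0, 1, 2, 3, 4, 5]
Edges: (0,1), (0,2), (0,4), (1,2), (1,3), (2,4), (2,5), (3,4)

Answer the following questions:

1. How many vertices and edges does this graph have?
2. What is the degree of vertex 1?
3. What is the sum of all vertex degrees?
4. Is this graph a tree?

Count: 6 vertices, 8 edges.
Vertex 1 has neighbors [0, 2, 3], degree = 3.
Handshaking lemma: 2 * 8 = 16.
A tree on 6 vertices has 5 edges. This graph has 8 edges (3 extra). Not a tree.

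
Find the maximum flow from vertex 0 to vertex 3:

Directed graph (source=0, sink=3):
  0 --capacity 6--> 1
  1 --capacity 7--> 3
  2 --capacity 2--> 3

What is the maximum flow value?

Computing max flow:
  Flow on (0->1): 6/6
  Flow on (1->3): 6/7
Maximum flow = 6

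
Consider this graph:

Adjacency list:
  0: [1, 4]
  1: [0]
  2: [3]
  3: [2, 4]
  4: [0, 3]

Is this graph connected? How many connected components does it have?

Checking connectivity: the graph has 1 connected component(s).
All vertices are reachable from each other. The graph IS connected.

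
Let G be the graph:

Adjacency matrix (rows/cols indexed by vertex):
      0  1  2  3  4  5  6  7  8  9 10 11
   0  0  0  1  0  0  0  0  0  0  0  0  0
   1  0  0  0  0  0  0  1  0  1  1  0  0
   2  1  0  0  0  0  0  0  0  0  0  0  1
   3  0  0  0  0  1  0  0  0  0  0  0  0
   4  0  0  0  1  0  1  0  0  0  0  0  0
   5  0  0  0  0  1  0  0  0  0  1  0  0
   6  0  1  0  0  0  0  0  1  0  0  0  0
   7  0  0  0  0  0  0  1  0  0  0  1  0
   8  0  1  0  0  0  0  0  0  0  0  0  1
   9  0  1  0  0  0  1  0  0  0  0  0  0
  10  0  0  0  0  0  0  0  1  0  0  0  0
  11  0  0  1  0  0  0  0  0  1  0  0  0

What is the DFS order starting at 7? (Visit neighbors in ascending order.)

DFS from vertex 7 (neighbors processed in ascending order):
Visit order: 7, 6, 1, 8, 11, 2, 0, 9, 5, 4, 3, 10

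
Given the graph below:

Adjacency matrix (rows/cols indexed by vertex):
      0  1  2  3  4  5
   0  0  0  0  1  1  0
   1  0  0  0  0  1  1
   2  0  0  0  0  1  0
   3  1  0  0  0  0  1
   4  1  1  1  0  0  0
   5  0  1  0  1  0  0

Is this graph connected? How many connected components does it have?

Checking connectivity: the graph has 1 connected component(s).
All vertices are reachable from each other. The graph IS connected.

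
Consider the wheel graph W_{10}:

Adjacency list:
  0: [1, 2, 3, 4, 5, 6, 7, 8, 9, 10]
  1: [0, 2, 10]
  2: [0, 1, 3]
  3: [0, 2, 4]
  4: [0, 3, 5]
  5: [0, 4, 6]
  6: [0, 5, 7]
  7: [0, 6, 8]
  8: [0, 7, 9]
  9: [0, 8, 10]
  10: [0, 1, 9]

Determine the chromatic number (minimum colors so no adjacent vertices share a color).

W_{10} = C_{10} plus a hub adjacent to every cycle vertex.
The outer cycle needs 2 colors (even cycle); the hub is adjacent to all of them so needs a fresh color.
Chromatic number = 2 + 1 = 3.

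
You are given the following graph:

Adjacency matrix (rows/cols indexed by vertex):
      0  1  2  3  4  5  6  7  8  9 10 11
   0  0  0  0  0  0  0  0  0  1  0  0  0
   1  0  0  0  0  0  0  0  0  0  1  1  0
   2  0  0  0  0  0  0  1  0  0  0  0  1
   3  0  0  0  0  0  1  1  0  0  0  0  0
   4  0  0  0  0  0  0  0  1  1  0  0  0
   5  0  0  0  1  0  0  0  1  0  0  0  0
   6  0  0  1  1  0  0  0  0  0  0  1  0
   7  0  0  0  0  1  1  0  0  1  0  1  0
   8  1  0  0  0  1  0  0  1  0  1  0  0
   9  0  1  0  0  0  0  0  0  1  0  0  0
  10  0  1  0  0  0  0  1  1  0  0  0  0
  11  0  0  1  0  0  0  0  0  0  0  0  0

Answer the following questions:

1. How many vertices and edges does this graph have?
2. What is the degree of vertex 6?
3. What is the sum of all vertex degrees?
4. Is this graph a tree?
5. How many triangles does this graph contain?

Count: 12 vertices, 14 edges.
Vertex 6 has neighbors [2, 3, 10], degree = 3.
Handshaking lemma: 2 * 14 = 28.
A tree on 12 vertices has 11 edges. This graph has 14 edges (3 extra). Not a tree.
Number of triangles = 1.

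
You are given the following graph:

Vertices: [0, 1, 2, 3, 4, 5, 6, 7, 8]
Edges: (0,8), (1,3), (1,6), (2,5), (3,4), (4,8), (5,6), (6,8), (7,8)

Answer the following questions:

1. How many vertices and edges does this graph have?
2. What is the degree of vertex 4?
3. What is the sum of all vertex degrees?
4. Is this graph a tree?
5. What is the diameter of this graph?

Count: 9 vertices, 9 edges.
Vertex 4 has neighbors [3, 8], degree = 2.
Handshaking lemma: 2 * 9 = 18.
A tree on 9 vertices has 8 edges. This graph has 9 edges (1 extra). Not a tree.
Diameter (longest shortest path) = 4.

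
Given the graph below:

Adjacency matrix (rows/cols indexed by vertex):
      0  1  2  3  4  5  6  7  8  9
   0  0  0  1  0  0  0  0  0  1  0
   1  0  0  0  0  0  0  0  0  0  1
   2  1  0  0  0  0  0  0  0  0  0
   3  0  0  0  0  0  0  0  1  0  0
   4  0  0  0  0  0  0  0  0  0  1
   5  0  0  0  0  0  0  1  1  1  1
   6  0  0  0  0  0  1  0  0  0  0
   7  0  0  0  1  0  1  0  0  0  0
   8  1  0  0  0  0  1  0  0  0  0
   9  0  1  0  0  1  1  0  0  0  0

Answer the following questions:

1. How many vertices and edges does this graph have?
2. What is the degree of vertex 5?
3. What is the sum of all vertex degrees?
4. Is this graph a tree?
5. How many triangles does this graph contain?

Count: 10 vertices, 9 edges.
Vertex 5 has neighbors [6, 7, 8, 9], degree = 4.
Handshaking lemma: 2 * 9 = 18.
A graph is a tree iff it is connected and has exactly n-1 edges. This graph is connected (all 10 vertices in one component) and has 10-1 = 9 edges. It is a tree.
Number of triangles = 0.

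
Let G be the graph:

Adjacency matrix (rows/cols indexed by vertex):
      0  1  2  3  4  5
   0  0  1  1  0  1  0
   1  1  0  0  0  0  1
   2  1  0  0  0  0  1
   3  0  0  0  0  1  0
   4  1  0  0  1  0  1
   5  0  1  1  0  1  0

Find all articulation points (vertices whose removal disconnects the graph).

An articulation point is a vertex whose removal disconnects the graph.
Articulation points: [4]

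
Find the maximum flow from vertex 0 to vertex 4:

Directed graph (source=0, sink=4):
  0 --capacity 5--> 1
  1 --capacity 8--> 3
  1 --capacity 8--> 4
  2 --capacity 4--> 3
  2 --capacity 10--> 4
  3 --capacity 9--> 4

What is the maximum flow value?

Computing max flow:
  Flow on (0->1): 5/5
  Flow on (1->4): 5/8
Maximum flow = 5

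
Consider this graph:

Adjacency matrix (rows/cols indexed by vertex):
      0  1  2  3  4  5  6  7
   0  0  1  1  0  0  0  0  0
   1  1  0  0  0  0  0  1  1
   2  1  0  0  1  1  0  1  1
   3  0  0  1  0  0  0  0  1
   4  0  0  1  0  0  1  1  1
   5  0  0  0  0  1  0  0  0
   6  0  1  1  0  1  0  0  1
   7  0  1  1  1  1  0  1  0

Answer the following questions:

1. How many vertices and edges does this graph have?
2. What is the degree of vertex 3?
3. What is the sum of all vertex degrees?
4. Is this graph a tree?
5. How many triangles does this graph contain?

Count: 8 vertices, 13 edges.
Vertex 3 has neighbors [2, 7], degree = 2.
Handshaking lemma: 2 * 13 = 26.
A tree on 8 vertices has 7 edges. This graph has 13 edges (6 extra). Not a tree.
Number of triangles = 6.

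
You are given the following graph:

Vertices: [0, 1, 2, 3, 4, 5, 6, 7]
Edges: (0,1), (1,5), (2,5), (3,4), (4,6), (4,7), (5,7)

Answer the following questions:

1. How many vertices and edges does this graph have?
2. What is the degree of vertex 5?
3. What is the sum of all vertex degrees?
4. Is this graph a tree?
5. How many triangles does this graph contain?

Count: 8 vertices, 7 edges.
Vertex 5 has neighbors [1, 2, 7], degree = 3.
Handshaking lemma: 2 * 7 = 14.
A graph is a tree iff it is connected and has exactly n-1 edges. This graph is connected (all 8 vertices in one component) and has 8-1 = 7 edges. It is a tree.
Number of triangles = 0.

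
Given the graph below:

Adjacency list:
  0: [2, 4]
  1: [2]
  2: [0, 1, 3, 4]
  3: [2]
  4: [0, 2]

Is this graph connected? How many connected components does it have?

Checking connectivity: the graph has 1 connected component(s).
All vertices are reachable from each other. The graph IS connected.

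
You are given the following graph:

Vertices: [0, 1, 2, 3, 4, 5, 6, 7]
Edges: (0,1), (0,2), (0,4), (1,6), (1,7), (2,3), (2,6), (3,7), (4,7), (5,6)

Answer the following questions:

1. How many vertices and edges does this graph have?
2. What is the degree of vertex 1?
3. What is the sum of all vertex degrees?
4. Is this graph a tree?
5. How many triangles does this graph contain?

Count: 8 vertices, 10 edges.
Vertex 1 has neighbors [0, 6, 7], degree = 3.
Handshaking lemma: 2 * 10 = 20.
A tree on 8 vertices has 7 edges. This graph has 10 edges (3 extra). Not a tree.
Number of triangles = 0.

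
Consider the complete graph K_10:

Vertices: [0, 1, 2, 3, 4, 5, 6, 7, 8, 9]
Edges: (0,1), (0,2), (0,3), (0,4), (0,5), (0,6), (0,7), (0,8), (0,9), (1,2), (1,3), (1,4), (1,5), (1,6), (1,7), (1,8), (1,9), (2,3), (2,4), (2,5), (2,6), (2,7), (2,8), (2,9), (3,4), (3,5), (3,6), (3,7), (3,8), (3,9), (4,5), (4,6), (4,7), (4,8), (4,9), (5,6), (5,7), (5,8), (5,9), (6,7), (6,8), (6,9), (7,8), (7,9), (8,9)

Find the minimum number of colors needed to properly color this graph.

In K_10, every vertex is adjacent to every other vertex.
Each vertex needs a unique color.
Chromatic number = 10.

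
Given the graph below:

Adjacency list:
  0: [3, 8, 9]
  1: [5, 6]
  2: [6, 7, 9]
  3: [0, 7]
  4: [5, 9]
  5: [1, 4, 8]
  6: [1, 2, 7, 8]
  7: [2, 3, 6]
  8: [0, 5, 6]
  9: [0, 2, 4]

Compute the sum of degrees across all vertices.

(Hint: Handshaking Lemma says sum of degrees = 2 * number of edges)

Count edges: 14 edges.
By Handshaking Lemma: sum of degrees = 2 * 14 = 28.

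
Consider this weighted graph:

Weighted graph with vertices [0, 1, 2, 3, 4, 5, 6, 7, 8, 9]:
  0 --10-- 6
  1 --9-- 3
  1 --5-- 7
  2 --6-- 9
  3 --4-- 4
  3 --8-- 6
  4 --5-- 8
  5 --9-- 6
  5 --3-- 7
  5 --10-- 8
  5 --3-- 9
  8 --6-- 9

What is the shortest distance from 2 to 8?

Using Dijkstra's algorithm from vertex 2:
Shortest path: 2 -> 9 -> 8
Total weight: 6 + 6 = 12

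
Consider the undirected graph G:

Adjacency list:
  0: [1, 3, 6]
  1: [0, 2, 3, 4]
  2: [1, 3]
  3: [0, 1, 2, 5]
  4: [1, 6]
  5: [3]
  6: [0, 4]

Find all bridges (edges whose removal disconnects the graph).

A bridge is an edge whose removal increases the number of connected components.
Bridges found: (3,5)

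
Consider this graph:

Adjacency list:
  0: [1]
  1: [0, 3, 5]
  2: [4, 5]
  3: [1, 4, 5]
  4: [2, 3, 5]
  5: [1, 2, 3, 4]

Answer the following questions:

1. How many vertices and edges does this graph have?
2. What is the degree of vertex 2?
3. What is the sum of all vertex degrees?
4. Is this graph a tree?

Count: 6 vertices, 8 edges.
Vertex 2 has neighbors [4, 5], degree = 2.
Handshaking lemma: 2 * 8 = 16.
A tree on 6 vertices has 5 edges. This graph has 8 edges (3 extra). Not a tree.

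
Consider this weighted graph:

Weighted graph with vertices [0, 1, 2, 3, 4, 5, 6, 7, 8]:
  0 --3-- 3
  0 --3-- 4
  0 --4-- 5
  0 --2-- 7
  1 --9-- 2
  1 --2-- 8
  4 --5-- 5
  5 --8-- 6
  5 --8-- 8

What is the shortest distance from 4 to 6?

Using Dijkstra's algorithm from vertex 4:
Shortest path: 4 -> 5 -> 6
Total weight: 5 + 8 = 13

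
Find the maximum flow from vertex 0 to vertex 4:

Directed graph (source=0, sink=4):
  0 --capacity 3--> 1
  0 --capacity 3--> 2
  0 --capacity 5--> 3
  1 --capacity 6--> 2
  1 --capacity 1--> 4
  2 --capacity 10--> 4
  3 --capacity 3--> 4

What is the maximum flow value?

Computing max flow:
  Flow on (0->1): 3/3
  Flow on (0->2): 3/3
  Flow on (0->3): 3/5
  Flow on (1->2): 2/6
  Flow on (1->4): 1/1
  Flow on (2->4): 5/10
  Flow on (3->4): 3/3
Maximum flow = 9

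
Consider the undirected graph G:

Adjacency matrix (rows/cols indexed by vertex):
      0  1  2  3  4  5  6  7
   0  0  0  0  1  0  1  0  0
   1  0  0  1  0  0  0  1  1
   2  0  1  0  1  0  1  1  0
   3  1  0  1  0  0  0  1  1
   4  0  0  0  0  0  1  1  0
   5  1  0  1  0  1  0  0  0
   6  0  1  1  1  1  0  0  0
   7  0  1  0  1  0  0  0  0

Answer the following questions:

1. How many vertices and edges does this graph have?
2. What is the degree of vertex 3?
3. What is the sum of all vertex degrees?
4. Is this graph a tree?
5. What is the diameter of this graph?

Count: 8 vertices, 12 edges.
Vertex 3 has neighbors [0, 2, 6, 7], degree = 4.
Handshaking lemma: 2 * 12 = 24.
A tree on 8 vertices has 7 edges. This graph has 12 edges (5 extra). Not a tree.
Diameter (longest shortest path) = 3.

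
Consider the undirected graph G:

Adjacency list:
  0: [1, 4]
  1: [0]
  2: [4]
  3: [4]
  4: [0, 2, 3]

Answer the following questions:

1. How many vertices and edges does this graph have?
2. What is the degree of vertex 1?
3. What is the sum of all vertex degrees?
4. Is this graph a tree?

Count: 5 vertices, 4 edges.
Vertex 1 has neighbors [0], degree = 1.
Handshaking lemma: 2 * 4 = 8.
A graph is a tree iff it is connected and has exactly n-1 edges. This graph is connected (all 5 vertices in one component) and has 5-1 = 4 edges. It is a tree.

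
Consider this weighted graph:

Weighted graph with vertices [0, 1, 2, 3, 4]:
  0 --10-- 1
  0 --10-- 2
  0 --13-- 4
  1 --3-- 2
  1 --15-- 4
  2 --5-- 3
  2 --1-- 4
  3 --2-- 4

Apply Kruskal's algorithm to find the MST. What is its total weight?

Applying Kruskal's algorithm (sort edges by weight, add if no cycle):
  Add (2,4) w=1
  Add (3,4) w=2
  Add (1,2) w=3
  Skip (2,3) w=5 (creates cycle)
  Add (0,2) w=10
  Skip (0,1) w=10 (creates cycle)
  Skip (0,4) w=13 (creates cycle)
  Skip (1,4) w=15 (creates cycle)
MST weight = 16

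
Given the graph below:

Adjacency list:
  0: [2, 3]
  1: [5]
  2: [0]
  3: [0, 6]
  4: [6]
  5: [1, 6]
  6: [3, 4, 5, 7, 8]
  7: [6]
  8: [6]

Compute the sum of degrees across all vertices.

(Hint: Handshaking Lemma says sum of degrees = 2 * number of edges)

Count edges: 8 edges.
By Handshaking Lemma: sum of degrees = 2 * 8 = 16.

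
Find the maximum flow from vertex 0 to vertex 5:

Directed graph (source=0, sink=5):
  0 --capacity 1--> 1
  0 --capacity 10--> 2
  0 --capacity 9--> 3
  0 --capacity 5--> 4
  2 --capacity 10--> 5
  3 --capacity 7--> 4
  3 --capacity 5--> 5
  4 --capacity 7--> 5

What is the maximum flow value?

Computing max flow:
  Flow on (0->2): 10/10
  Flow on (0->3): 9/9
  Flow on (0->4): 3/5
  Flow on (2->5): 10/10
  Flow on (3->4): 4/7
  Flow on (3->5): 5/5
  Flow on (4->5): 7/7
Maximum flow = 22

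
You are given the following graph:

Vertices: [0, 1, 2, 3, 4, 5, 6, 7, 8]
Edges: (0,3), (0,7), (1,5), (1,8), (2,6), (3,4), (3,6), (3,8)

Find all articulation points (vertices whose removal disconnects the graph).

An articulation point is a vertex whose removal disconnects the graph.
Articulation points: [0, 1, 3, 6, 8]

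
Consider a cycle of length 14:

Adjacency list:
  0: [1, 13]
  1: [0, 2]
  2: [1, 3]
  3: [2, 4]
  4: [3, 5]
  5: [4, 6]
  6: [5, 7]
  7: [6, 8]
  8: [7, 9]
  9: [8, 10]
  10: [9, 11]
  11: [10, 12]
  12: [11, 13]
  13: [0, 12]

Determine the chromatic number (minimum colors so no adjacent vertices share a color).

This is an even cycle (C_14). Even cycles are bipartite.
Chromatic number = 2.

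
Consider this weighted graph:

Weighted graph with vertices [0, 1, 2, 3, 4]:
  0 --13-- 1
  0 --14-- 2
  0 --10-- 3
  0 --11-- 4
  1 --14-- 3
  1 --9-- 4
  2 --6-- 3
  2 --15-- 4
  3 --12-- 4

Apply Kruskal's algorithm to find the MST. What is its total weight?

Applying Kruskal's algorithm (sort edges by weight, add if no cycle):
  Add (2,3) w=6
  Add (1,4) w=9
  Add (0,3) w=10
  Add (0,4) w=11
  Skip (3,4) w=12 (creates cycle)
  Skip (0,1) w=13 (creates cycle)
  Skip (0,2) w=14 (creates cycle)
  Skip (1,3) w=14 (creates cycle)
  Skip (2,4) w=15 (creates cycle)
MST weight = 36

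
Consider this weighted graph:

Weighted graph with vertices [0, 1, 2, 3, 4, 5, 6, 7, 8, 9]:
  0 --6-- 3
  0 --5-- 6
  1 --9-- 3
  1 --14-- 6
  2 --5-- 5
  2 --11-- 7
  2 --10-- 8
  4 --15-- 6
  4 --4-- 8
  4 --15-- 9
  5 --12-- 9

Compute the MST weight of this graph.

Applying Kruskal's algorithm (sort edges by weight, add if no cycle):
  Add (4,8) w=4
  Add (0,6) w=5
  Add (2,5) w=5
  Add (0,3) w=6
  Add (1,3) w=9
  Add (2,8) w=10
  Add (2,7) w=11
  Add (5,9) w=12
  Skip (1,6) w=14 (creates cycle)
  Skip (4,9) w=15 (creates cycle)
  Add (4,6) w=15
MST weight = 77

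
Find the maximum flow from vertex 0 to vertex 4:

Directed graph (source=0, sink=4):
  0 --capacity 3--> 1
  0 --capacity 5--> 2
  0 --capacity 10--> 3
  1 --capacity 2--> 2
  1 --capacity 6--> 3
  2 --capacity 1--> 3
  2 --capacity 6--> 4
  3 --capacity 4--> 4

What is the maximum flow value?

Computing max flow:
  Flow on (0->1): 2/3
  Flow on (0->2): 4/5
  Flow on (0->3): 4/10
  Flow on (1->2): 2/2
  Flow on (2->4): 6/6
  Flow on (3->4): 4/4
Maximum flow = 10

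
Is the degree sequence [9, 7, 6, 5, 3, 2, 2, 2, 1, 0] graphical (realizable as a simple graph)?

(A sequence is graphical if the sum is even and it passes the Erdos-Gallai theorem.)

Sum of degrees = 37. Sum is odd, so the sequence is NOT graphical.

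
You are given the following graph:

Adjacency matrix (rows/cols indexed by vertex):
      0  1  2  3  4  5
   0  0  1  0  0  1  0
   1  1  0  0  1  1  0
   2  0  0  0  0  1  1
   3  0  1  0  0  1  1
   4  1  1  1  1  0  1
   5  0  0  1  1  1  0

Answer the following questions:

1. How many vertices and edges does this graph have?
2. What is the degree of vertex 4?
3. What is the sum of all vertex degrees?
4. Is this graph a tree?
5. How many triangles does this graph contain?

Count: 6 vertices, 9 edges.
Vertex 4 has neighbors [0, 1, 2, 3, 5], degree = 5.
Handshaking lemma: 2 * 9 = 18.
A tree on 6 vertices has 5 edges. This graph has 9 edges (4 extra). Not a tree.
Number of triangles = 4.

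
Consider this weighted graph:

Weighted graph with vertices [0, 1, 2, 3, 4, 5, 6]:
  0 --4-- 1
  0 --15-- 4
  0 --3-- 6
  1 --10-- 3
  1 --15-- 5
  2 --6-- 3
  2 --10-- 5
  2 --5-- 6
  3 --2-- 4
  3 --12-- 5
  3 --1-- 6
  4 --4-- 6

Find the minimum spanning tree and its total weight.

Applying Kruskal's algorithm (sort edges by weight, add if no cycle):
  Add (3,6) w=1
  Add (3,4) w=2
  Add (0,6) w=3
  Add (0,1) w=4
  Skip (4,6) w=4 (creates cycle)
  Add (2,6) w=5
  Skip (2,3) w=6 (creates cycle)
  Skip (1,3) w=10 (creates cycle)
  Add (2,5) w=10
  Skip (3,5) w=12 (creates cycle)
  Skip (0,4) w=15 (creates cycle)
  Skip (1,5) w=15 (creates cycle)
MST weight = 25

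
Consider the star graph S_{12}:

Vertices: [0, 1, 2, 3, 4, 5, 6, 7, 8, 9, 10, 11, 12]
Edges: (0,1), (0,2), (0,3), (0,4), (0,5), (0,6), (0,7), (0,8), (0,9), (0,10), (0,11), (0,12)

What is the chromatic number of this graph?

S_{12} has one hub adjacent to 12 leaves; leaves are pairwise non-adjacent.
Color the hub 0 and every leaf 1.
Chromatic number = 2.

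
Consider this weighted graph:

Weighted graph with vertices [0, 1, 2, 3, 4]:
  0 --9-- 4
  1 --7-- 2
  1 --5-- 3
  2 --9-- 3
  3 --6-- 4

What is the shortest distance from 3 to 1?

Using Dijkstra's algorithm from vertex 3:
Shortest path: 3 -> 1
Total weight: 5 = 5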